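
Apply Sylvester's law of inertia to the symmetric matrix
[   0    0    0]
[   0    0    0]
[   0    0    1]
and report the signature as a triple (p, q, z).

step 0: pivot 1 → sign +
step 1: row/col 1 already zero → sign 0
step 2: row/col 2 already zero → sign 0
signature = (1, 0, 2)

Answer: (1, 0, 2)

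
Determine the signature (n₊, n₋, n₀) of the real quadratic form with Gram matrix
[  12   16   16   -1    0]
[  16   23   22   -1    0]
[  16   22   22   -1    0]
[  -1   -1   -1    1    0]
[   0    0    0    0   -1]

Answer: (4, 1, 0)

Derivation:
step 0: pivot 12 → sign +
step 1: pivot 5/3 → sign +
step 2: pivot 2/5 → sign +
step 3: pivot 3/4 → sign +
step 4: pivot -1 → sign −
signature = (4, 1, 0)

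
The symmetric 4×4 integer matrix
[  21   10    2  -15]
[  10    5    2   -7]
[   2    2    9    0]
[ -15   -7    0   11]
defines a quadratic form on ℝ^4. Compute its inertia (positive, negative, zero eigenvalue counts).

Answer: (4, 0, 0)

Derivation:
step 0: pivot 21 → sign +
step 1: pivot 5/21 → sign +
step 2: pivot 21/5 → sign +
step 3: pivot 1/21 → sign +
signature = (4, 0, 0)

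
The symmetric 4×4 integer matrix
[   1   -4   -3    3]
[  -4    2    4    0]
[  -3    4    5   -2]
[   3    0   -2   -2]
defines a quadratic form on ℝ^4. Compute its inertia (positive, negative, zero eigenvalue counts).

Answer: (2, 2, 0)

Derivation:
step 0: pivot 1 → sign +
step 1: pivot -14 → sign −
step 2: pivot 4/7 → sign +
step 3: pivot -3/4 → sign −
signature = (2, 2, 0)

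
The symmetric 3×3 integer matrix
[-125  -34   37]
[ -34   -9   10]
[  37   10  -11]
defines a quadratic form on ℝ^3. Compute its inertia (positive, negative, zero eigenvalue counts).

Answer: (1, 2, 0)

Derivation:
step 0: pivot -125 → sign −
step 1: pivot 31/125 → sign +
step 2: pivot -2/31 → sign −
signature = (1, 2, 0)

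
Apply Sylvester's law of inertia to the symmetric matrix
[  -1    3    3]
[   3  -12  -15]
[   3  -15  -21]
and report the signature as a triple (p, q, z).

step 0: pivot -1 → sign −
step 1: pivot -3 → sign −
step 2: row/col 2 already zero → sign 0
signature = (0, 2, 1)

Answer: (0, 2, 1)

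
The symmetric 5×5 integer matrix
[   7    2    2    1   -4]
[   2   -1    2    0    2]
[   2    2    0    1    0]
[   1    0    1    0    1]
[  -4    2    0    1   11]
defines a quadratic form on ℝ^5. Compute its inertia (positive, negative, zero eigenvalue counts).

Answer: (2, 3, 0)

Derivation:
step 0: pivot 7 → sign +
step 1: pivot -11/7 → sign −
step 2: pivot 8/11 → sign +
step 3: pivot -3/8 → sign −
step 4: pivot -1 → sign −
signature = (2, 3, 0)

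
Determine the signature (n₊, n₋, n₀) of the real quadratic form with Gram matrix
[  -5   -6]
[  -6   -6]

step 0: pivot -5 → sign −
step 1: pivot 6/5 → sign +
signature = (1, 1, 0)

Answer: (1, 1, 0)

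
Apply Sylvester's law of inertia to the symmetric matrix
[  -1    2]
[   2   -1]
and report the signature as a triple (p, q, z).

Answer: (1, 1, 0)

Derivation:
step 0: pivot -1 → sign −
step 1: pivot 3 → sign +
signature = (1, 1, 0)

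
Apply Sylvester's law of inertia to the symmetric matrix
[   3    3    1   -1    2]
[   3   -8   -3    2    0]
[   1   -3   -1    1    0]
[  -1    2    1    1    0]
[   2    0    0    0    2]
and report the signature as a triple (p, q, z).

step 0: pivot 3 → sign +
step 1: pivot -11 → sign −
step 2: pivot 4/33 → sign +
step 3: pivot 1 → sign +
step 4: pivot 1 → sign +
signature = (4, 1, 0)

Answer: (4, 1, 0)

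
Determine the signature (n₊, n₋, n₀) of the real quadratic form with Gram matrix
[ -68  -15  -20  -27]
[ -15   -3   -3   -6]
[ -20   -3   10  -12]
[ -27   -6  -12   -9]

Answer: (3, 1, 0)

Derivation:
step 0: pivot -68 → sign −
step 1: pivot 21/68 → sign +
step 2: pivot 66/7 → sign +
step 3: pivot 3/22 → sign +
signature = (3, 1, 0)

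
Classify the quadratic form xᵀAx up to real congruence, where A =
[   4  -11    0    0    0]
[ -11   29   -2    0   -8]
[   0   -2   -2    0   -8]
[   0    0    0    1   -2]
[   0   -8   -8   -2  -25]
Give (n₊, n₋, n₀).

Answer: (4, 1, 0)

Derivation:
step 0: pivot 4 → sign +
step 1: pivot -5/4 → sign −
step 2: pivot 6/5 → sign +
step 3: pivot 1 → sign +
step 4: pivot 3 → sign +
signature = (4, 1, 0)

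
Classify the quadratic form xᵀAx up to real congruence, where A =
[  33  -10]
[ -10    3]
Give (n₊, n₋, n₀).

step 0: pivot 33 → sign +
step 1: pivot -1/33 → sign −
signature = (1, 1, 0)

Answer: (1, 1, 0)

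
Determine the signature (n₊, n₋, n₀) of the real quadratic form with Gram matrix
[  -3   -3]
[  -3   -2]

Answer: (1, 1, 0)

Derivation:
step 0: pivot -3 → sign −
step 1: pivot 1 → sign +
signature = (1, 1, 0)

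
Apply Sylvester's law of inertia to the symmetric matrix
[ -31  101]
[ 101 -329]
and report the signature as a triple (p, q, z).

Answer: (1, 1, 0)

Derivation:
step 0: pivot -31 → sign −
step 1: pivot 2/31 → sign +
signature = (1, 1, 0)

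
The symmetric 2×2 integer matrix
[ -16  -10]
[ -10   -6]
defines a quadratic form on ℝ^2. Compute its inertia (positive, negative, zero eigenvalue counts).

step 0: pivot -16 → sign −
step 1: pivot 1/4 → sign +
signature = (1, 1, 0)

Answer: (1, 1, 0)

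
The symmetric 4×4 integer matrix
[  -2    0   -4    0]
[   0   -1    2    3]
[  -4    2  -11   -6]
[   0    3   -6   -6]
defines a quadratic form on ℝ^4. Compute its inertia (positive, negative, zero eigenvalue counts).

step 0: pivot -2 → sign −
step 1: pivot -1 → sign −
step 2: pivot 1 → sign +
step 3: pivot 3 → sign +
signature = (2, 2, 0)

Answer: (2, 2, 0)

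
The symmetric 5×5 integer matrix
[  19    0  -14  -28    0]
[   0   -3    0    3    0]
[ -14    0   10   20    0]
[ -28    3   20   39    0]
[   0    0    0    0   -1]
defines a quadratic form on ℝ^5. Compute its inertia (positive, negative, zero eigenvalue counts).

Answer: (2, 3, 0)

Derivation:
step 0: pivot 19 → sign +
step 1: pivot -3 → sign −
step 2: pivot -6/19 → sign −
step 3: pivot 2 → sign +
step 4: pivot -1 → sign −
signature = (2, 3, 0)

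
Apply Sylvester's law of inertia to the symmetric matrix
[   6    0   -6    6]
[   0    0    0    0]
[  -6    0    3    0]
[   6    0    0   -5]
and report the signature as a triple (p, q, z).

step 0: pivot 6 → sign +
step 1: pivot -3 → sign −
step 2: pivot 1 → sign +
step 3: row/col 3 already zero → sign 0
signature = (2, 1, 1)

Answer: (2, 1, 1)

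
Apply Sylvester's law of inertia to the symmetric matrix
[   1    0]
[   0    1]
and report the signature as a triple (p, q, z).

Answer: (2, 0, 0)

Derivation:
step 0: pivot 1 → sign +
step 1: pivot 1 → sign +
signature = (2, 0, 0)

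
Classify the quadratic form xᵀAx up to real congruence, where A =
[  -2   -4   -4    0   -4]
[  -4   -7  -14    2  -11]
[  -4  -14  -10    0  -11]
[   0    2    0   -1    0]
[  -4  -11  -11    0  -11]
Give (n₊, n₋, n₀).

step 0: pivot -2 → sign −
step 1: pivot 1 → sign +
step 2: pivot -38 → sign −
step 3: pivot -23/19 → sign −
step 4: pivot -3/46 → sign −
signature = (1, 4, 0)

Answer: (1, 4, 0)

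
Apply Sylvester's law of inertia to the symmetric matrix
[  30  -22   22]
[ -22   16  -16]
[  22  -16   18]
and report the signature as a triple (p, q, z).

Answer: (2, 1, 0)

Derivation:
step 0: pivot 30 → sign +
step 1: pivot -2/15 → sign −
step 2: pivot 2 → sign +
signature = (2, 1, 0)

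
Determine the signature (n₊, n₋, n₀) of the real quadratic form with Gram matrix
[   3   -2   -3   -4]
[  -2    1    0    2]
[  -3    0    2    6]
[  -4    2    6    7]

Answer: (2, 2, 0)

Derivation:
step 0: pivot 3 → sign +
step 1: pivot -1/3 → sign −
step 2: pivot 11 → sign +
step 3: pivot -3/11 → sign −
signature = (2, 2, 0)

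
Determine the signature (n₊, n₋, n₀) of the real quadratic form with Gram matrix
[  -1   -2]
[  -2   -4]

step 0: pivot -1 → sign −
step 1: row/col 1 already zero → sign 0
signature = (0, 1, 1)

Answer: (0, 1, 1)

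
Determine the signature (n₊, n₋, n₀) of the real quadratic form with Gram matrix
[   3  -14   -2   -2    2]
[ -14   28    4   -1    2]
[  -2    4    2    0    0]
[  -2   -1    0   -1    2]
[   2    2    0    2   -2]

step 0: pivot 3 → sign +
step 1: pivot -112/3 → sign −
step 2: pivot 10/7 → sign +
step 3: pivot 41/80 → sign +
step 4: pivot -2/41 → sign −
signature = (3, 2, 0)

Answer: (3, 2, 0)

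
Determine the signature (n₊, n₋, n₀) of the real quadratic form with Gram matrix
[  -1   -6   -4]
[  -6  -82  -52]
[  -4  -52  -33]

step 0: pivot -1 → sign −
step 1: pivot -46 → sign −
step 2: pivot 1/23 → sign +
signature = (1, 2, 0)

Answer: (1, 2, 0)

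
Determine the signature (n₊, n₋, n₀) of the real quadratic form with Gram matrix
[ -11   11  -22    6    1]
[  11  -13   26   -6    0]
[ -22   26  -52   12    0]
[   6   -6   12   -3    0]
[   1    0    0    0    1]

step 0: pivot -11 → sign −
step 1: pivot -2 → sign −
step 2: pivot 3/11 → sign +
step 3: pivot 1/2 → sign +
step 4: row/col 4 already zero → sign 0
signature = (2, 2, 1)

Answer: (2, 2, 1)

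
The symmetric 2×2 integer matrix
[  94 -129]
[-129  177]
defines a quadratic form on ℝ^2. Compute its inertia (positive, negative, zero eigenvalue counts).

Answer: (1, 1, 0)

Derivation:
step 0: pivot 94 → sign +
step 1: pivot -3/94 → sign −
signature = (1, 1, 0)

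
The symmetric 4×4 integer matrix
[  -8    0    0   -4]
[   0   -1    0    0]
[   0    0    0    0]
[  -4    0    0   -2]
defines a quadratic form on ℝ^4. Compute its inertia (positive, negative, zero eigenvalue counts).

step 0: pivot -8 → sign −
step 1: pivot -1 → sign −
step 2: row/col 2 already zero → sign 0
step 3: row/col 3 already zero → sign 0
signature = (0, 2, 2)

Answer: (0, 2, 2)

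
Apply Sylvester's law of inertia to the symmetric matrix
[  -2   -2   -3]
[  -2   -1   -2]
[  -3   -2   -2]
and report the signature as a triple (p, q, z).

step 0: pivot -2 → sign −
step 1: pivot 1 → sign +
step 2: pivot 3/2 → sign +
signature = (2, 1, 0)

Answer: (2, 1, 0)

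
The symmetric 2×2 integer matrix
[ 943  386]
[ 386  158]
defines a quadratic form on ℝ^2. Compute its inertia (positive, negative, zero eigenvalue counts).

Answer: (1, 1, 0)

Derivation:
step 0: pivot 943 → sign +
step 1: pivot -2/943 → sign −
signature = (1, 1, 0)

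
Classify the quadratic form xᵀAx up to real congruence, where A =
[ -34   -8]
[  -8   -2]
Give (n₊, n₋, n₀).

step 0: pivot -34 → sign −
step 1: pivot -2/17 → sign −
signature = (0, 2, 0)

Answer: (0, 2, 0)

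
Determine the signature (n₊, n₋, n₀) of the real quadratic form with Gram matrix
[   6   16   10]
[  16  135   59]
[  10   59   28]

step 0: pivot 6 → sign +
step 1: pivot 277/3 → sign +
step 2: pivot 3/277 → sign +
signature = (3, 0, 0)

Answer: (3, 0, 0)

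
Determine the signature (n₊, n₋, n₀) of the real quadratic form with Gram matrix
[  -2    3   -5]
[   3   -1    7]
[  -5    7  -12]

step 0: pivot -2 → sign −
step 1: pivot 7/2 → sign +
step 2: pivot 3/7 → sign +
signature = (2, 1, 0)

Answer: (2, 1, 0)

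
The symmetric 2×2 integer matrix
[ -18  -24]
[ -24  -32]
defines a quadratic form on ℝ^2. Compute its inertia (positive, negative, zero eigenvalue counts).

Answer: (0, 1, 1)

Derivation:
step 0: pivot -18 → sign −
step 1: row/col 1 already zero → sign 0
signature = (0, 1, 1)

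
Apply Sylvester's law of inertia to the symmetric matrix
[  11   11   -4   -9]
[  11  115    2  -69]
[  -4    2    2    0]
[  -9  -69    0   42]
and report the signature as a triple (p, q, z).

step 0: pivot 11 → sign +
step 1: pivot 104 → sign +
step 2: pivot 57/286 → sign +
step 3: pivot -3/19 → sign −
signature = (3, 1, 0)

Answer: (3, 1, 0)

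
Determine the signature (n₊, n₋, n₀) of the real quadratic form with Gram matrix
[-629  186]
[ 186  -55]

Answer: (1, 1, 0)

Derivation:
step 0: pivot -629 → sign −
step 1: pivot 1/629 → sign +
signature = (1, 1, 0)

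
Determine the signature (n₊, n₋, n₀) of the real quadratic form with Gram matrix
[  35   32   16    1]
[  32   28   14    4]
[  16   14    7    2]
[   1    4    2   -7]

step 0: pivot 35 → sign +
step 1: pivot -44/35 → sign −
step 2: pivot 6/11 → sign +
step 3: row/col 3 already zero → sign 0
signature = (2, 1, 1)

Answer: (2, 1, 1)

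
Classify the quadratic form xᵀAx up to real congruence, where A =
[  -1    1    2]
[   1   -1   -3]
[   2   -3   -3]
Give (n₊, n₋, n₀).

step 0: pivot -1 → sign −
step 1: pivot 1 → sign +
step 2: pivot -1 → sign −
signature = (1, 2, 0)

Answer: (1, 2, 0)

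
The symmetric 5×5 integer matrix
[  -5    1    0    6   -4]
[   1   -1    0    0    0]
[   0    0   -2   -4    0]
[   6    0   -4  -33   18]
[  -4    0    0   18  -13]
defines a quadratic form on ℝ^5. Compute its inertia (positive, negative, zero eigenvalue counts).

step 0: pivot -5 → sign −
step 1: pivot -4/5 → sign −
step 2: pivot -2 → sign −
step 3: pivot -16 → sign −
step 4: row/col 4 already zero → sign 0
signature = (0, 4, 1)

Answer: (0, 4, 1)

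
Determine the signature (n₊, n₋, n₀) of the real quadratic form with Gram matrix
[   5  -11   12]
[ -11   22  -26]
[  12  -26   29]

step 0: pivot 5 → sign +
step 1: pivot -11/5 → sign −
step 2: pivot 3/11 → sign +
signature = (2, 1, 0)

Answer: (2, 1, 0)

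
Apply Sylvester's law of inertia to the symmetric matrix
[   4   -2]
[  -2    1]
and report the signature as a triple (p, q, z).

step 0: pivot 4 → sign +
step 1: row/col 1 already zero → sign 0
signature = (1, 0, 1)

Answer: (1, 0, 1)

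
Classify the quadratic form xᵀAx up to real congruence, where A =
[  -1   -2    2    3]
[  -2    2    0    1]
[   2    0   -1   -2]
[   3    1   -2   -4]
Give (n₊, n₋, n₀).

Answer: (2, 2, 0)

Derivation:
step 0: pivot -1 → sign −
step 1: pivot 6 → sign +
step 2: pivot 1/3 → sign +
step 3: pivot -1/2 → sign −
signature = (2, 2, 0)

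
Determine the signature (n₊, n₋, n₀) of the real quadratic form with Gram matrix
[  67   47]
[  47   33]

step 0: pivot 67 → sign +
step 1: pivot 2/67 → sign +
signature = (2, 0, 0)

Answer: (2, 0, 0)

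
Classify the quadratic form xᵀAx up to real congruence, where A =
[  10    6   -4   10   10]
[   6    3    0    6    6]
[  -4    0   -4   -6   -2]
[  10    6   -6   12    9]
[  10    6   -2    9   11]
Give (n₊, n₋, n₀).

step 0: pivot 10 → sign +
step 1: pivot -3/5 → sign −
step 2: pivot 4 → sign +
step 3: pivot 1 → sign +
step 4: row/col 4 already zero → sign 0
signature = (3, 1, 1)

Answer: (3, 1, 1)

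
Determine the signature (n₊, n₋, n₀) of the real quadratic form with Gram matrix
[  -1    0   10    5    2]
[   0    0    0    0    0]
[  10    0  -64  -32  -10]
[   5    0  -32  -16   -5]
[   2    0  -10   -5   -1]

Answer: (2, 1, 2)

Derivation:
step 0: pivot -1 → sign −
step 1: pivot 36 → sign +
step 2: pivot 2/9 → sign +
step 3: row/col 3 already zero → sign 0
step 4: row/col 4 already zero → sign 0
signature = (2, 1, 2)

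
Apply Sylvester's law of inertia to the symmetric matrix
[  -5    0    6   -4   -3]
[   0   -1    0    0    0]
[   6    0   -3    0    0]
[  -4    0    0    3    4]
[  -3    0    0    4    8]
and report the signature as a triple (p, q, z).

Answer: (2, 3, 0)

Derivation:
step 0: pivot -5 → sign −
step 1: pivot -1 → sign −
step 2: pivot 21/5 → sign +
step 3: pivot 5/7 → sign +
step 4: pivot -3/5 → sign −
signature = (2, 3, 0)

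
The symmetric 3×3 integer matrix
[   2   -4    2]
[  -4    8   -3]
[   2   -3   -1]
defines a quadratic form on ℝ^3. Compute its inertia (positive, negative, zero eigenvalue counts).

step 0: pivot 2 → sign +
step 1: pivot -3 → sign −
step 2: pivot 1/3 → sign +
signature = (2, 1, 0)

Answer: (2, 1, 0)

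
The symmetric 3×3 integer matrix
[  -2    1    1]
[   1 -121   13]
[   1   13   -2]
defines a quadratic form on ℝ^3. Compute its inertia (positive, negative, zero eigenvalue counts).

Answer: (1, 2, 0)

Derivation:
step 0: pivot -2 → sign −
step 1: pivot -241/2 → sign −
step 2: pivot 3/241 → sign +
signature = (1, 2, 0)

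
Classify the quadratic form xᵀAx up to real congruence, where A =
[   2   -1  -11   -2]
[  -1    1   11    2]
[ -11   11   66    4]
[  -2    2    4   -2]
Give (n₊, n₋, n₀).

step 0: pivot 2 → sign +
step 1: pivot 1/2 → sign +
step 2: pivot -55 → sign −
step 3: pivot -6/55 → sign −
signature = (2, 2, 0)

Answer: (2, 2, 0)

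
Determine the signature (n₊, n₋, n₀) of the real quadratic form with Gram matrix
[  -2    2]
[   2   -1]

Answer: (1, 1, 0)

Derivation:
step 0: pivot -2 → sign −
step 1: pivot 1 → sign +
signature = (1, 1, 0)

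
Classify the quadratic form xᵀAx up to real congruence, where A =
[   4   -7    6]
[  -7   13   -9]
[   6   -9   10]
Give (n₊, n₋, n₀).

Answer: (2, 1, 0)

Derivation:
step 0: pivot 4 → sign +
step 1: pivot 3/4 → sign +
step 2: pivot -2 → sign −
signature = (2, 1, 0)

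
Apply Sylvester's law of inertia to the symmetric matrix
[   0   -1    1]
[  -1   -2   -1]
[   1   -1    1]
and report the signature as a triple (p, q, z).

Answer: (1, 2, 0)

Derivation:
step 0: pivot -2 → sign −
step 1: pivot 1/2 → sign +
step 2: pivot -3 → sign −
signature = (1, 2, 0)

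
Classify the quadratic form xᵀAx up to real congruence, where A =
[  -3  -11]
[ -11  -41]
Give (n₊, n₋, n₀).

step 0: pivot -3 → sign −
step 1: pivot -2/3 → sign −
signature = (0, 2, 0)

Answer: (0, 2, 0)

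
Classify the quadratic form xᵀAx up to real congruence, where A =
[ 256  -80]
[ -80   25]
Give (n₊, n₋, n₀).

Answer: (1, 0, 1)

Derivation:
step 0: pivot 256 → sign +
step 1: row/col 1 already zero → sign 0
signature = (1, 0, 1)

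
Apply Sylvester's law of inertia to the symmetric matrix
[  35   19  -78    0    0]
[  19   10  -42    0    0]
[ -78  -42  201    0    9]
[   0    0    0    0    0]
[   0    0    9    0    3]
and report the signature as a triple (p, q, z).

Answer: (3, 1, 1)

Derivation:
step 0: pivot 35 → sign +
step 1: pivot -11/35 → sign −
step 2: pivot 303/11 → sign +
step 3: pivot 6/101 → sign +
step 4: row/col 4 already zero → sign 0
signature = (3, 1, 1)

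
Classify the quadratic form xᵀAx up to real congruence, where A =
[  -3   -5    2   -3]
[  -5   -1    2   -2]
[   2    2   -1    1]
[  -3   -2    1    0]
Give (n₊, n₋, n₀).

Answer: (2, 2, 0)

Derivation:
step 0: pivot -3 → sign −
step 1: pivot 22/3 → sign +
step 2: pivot 1/11 → sign +
step 3: pivot -1/2 → sign −
signature = (2, 2, 0)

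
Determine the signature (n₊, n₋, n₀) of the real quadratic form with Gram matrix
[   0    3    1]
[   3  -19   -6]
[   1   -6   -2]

Answer: (1, 2, 0)

Derivation:
step 0: pivot -19 → sign −
step 1: pivot 9/19 → sign +
step 2: pivot -1/9 → sign −
signature = (1, 2, 0)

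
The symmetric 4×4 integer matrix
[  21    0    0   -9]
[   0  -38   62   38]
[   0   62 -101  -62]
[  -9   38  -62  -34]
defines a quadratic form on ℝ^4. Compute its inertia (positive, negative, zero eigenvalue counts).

Answer: (3, 1, 0)

Derivation:
step 0: pivot 21 → sign +
step 1: pivot -38 → sign −
step 2: pivot 3/19 → sign +
step 3: pivot 1/7 → sign +
signature = (3, 1, 0)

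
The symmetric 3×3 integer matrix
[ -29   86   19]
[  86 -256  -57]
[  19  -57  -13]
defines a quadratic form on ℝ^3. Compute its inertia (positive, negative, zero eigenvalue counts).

Answer: (0, 3, 0)

Derivation:
step 0: pivot -29 → sign −
step 1: pivot -28/29 → sign −
step 2: pivot -3/28 → sign −
signature = (0, 3, 0)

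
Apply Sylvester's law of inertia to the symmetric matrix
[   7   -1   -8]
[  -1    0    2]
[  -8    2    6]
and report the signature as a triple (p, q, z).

Answer: (2, 1, 0)

Derivation:
step 0: pivot 7 → sign +
step 1: pivot -1/7 → sign −
step 2: pivot 2 → sign +
signature = (2, 1, 0)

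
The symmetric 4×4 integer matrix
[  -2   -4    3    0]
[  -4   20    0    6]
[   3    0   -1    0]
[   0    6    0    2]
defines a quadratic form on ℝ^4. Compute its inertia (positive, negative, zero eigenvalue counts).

Answer: (2, 2, 0)

Derivation:
step 0: pivot -2 → sign −
step 1: pivot 28 → sign +
step 2: pivot 31/14 → sign +
step 3: pivot -1/31 → sign −
signature = (2, 2, 0)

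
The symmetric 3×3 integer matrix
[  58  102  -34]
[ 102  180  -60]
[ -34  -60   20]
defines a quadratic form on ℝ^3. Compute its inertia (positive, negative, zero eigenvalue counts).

step 0: pivot 58 → sign +
step 1: pivot 18/29 → sign +
step 2: row/col 2 already zero → sign 0
signature = (2, 0, 1)

Answer: (2, 0, 1)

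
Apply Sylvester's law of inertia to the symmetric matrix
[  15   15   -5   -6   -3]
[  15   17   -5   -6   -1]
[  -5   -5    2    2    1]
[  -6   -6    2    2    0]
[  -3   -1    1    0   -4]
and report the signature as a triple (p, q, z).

Answer: (3, 2, 0)

Derivation:
step 0: pivot 15 → sign +
step 1: pivot 2 → sign +
step 2: pivot 1/3 → sign +
step 3: pivot -2/5 → sign −
step 4: pivot -3 → sign −
signature = (3, 2, 0)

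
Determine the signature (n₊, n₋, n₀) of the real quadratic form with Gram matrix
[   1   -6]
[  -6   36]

step 0: pivot 1 → sign +
step 1: row/col 1 already zero → sign 0
signature = (1, 0, 1)

Answer: (1, 0, 1)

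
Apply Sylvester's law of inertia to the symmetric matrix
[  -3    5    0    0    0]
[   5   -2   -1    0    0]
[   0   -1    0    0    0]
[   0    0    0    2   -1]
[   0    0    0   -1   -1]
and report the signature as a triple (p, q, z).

Answer: (2, 3, 0)

Derivation:
step 0: pivot -3 → sign −
step 1: pivot 19/3 → sign +
step 2: pivot -3/19 → sign −
step 3: pivot 2 → sign +
step 4: pivot -3/2 → sign −
signature = (2, 3, 0)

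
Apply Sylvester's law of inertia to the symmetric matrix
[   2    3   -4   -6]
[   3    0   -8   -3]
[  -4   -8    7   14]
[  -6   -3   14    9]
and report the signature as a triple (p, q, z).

Answer: (2, 2, 0)

Derivation:
step 0: pivot 2 → sign +
step 1: pivot -9/2 → sign −
step 2: pivot -1/9 → sign −
step 3: pivot 3 → sign +
signature = (2, 2, 0)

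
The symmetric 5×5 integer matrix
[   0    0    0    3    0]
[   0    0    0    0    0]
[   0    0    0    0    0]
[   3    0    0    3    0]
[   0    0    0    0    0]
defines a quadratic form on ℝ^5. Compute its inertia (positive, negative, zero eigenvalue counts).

step 0: pivot 3 → sign +
step 1: pivot -3 → sign −
step 2: row/col 2 already zero → sign 0
step 3: row/col 3 already zero → sign 0
step 4: row/col 4 already zero → sign 0
signature = (1, 1, 3)

Answer: (1, 1, 3)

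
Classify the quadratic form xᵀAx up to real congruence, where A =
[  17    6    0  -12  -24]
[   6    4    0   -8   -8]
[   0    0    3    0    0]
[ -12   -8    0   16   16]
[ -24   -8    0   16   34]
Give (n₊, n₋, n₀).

Answer: (3, 0, 2)

Derivation:
step 0: pivot 17 → sign +
step 1: pivot 32/17 → sign +
step 2: pivot 3 → sign +
step 3: row/col 3 already zero → sign 0
step 4: row/col 4 already zero → sign 0
signature = (3, 0, 2)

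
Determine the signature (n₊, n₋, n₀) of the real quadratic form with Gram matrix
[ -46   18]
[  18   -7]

Answer: (1, 1, 0)

Derivation:
step 0: pivot -46 → sign −
step 1: pivot 1/23 → sign +
signature = (1, 1, 0)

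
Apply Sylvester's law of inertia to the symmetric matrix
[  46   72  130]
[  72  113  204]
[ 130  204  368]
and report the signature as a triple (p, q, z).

step 0: pivot 46 → sign +
step 1: pivot 7/23 → sign +
step 2: pivot -2/7 → sign −
signature = (2, 1, 0)

Answer: (2, 1, 0)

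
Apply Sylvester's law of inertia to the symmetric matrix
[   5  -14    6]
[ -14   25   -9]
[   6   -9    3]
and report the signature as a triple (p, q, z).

step 0: pivot 5 → sign +
step 1: pivot -71/5 → sign −
step 2: pivot 6/71 → sign +
signature = (2, 1, 0)

Answer: (2, 1, 0)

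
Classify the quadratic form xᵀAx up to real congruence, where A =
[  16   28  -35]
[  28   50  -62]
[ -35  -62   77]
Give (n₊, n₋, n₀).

Answer: (2, 1, 0)

Derivation:
step 0: pivot 16 → sign +
step 1: pivot 1 → sign +
step 2: pivot -1/8 → sign −
signature = (2, 1, 0)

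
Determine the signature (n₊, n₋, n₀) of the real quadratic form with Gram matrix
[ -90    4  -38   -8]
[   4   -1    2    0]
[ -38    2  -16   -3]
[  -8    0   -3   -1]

step 0: pivot -90 → sign −
step 1: pivot -37/45 → sign −
step 2: pivot 6/37 → sign +
step 3: pivot -1/2 → sign −
signature = (1, 3, 0)

Answer: (1, 3, 0)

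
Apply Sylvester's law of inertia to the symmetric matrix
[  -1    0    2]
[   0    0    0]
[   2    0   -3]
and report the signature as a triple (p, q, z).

Answer: (1, 1, 1)

Derivation:
step 0: pivot -1 → sign −
step 1: pivot 1 → sign +
step 2: row/col 2 already zero → sign 0
signature = (1, 1, 1)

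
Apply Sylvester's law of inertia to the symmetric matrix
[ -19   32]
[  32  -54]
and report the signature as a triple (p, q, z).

step 0: pivot -19 → sign −
step 1: pivot -2/19 → sign −
signature = (0, 2, 0)

Answer: (0, 2, 0)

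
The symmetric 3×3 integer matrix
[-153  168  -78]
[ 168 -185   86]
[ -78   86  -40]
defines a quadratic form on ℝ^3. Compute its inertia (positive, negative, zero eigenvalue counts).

step 0: pivot -153 → sign −
step 1: pivot -9/17 → sign −
step 2: row/col 2 already zero → sign 0
signature = (0, 2, 1)

Answer: (0, 2, 1)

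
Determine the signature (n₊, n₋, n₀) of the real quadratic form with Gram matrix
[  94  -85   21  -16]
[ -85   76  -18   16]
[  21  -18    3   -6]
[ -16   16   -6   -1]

step 0: pivot 94 → sign +
step 1: pivot -81/94 → sign −
step 2: pivot -5/9 → sign −
step 3: pivot -1/5 → sign −
signature = (1, 3, 0)

Answer: (1, 3, 0)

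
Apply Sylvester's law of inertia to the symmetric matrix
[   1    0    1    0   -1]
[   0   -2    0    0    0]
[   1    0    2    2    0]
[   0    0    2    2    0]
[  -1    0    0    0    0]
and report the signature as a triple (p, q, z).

Answer: (2, 2, 1)

Derivation:
step 0: pivot 1 → sign +
step 1: pivot -2 → sign −
step 2: pivot 1 → sign +
step 3: pivot -2 → sign −
step 4: row/col 4 already zero → sign 0
signature = (2, 2, 1)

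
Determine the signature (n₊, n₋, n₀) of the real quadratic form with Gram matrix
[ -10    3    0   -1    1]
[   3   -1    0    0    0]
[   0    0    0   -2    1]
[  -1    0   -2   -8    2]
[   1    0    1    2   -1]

step 0: pivot -10 → sign −
step 1: pivot -1/10 → sign −
step 2: pivot -7 → sign −
step 3: pivot 4/7 → sign +
step 4: pivot -3/4 → sign −
signature = (1, 4, 0)

Answer: (1, 4, 0)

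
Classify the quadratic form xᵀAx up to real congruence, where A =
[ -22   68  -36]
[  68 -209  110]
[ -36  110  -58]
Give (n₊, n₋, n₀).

step 0: pivot -22 → sign −
step 1: pivot 13/11 → sign +
step 2: pivot -6/13 → sign −
signature = (1, 2, 0)

Answer: (1, 2, 0)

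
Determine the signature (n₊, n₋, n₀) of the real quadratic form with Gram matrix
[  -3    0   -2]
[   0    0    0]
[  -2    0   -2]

step 0: pivot -3 → sign −
step 1: pivot -2/3 → sign −
step 2: row/col 2 already zero → sign 0
signature = (0, 2, 1)

Answer: (0, 2, 1)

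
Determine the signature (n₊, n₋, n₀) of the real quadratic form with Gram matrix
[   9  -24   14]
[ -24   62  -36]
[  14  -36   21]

Answer: (2, 1, 0)

Derivation:
step 0: pivot 9 → sign +
step 1: pivot -2 → sign −
step 2: pivot 1/9 → sign +
signature = (2, 1, 0)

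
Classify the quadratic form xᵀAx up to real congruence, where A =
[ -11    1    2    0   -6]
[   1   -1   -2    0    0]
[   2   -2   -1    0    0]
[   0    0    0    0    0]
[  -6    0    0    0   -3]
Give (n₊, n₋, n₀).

step 0: pivot -11 → sign −
step 1: pivot -10/11 → sign −
step 2: pivot 3 → sign +
step 3: pivot 3/5 → sign +
step 4: row/col 4 already zero → sign 0
signature = (2, 2, 1)

Answer: (2, 2, 1)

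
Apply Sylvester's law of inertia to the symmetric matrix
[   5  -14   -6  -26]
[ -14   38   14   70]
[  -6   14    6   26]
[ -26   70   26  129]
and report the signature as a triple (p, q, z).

step 0: pivot 5 → sign +
step 1: pivot -6/5 → sign −
step 2: pivot 16/3 → sign +
step 3: row/col 3 already zero → sign 0
signature = (2, 1, 1)

Answer: (2, 1, 1)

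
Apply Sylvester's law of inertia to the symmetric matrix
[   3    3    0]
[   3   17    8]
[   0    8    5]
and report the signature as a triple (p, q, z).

Answer: (3, 0, 0)

Derivation:
step 0: pivot 3 → sign +
step 1: pivot 14 → sign +
step 2: pivot 3/7 → sign +
signature = (3, 0, 0)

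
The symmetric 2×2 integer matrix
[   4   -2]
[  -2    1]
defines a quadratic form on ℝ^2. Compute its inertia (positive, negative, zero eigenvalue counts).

step 0: pivot 4 → sign +
step 1: row/col 1 already zero → sign 0
signature = (1, 0, 1)

Answer: (1, 0, 1)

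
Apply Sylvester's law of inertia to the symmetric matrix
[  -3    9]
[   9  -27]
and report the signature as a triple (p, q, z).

step 0: pivot -3 → sign −
step 1: row/col 1 already zero → sign 0
signature = (0, 1, 1)

Answer: (0, 1, 1)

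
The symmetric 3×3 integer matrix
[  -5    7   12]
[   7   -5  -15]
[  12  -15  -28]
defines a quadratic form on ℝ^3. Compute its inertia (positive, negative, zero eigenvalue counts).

Answer: (2, 1, 0)

Derivation:
step 0: pivot -5 → sign −
step 1: pivot 24/5 → sign +
step 2: pivot 1/8 → sign +
signature = (2, 1, 0)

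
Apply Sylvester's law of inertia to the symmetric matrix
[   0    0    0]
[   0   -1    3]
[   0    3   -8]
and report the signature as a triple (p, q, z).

step 0: pivot -1 → sign −
step 1: pivot 1 → sign +
step 2: row/col 2 already zero → sign 0
signature = (1, 1, 1)

Answer: (1, 1, 1)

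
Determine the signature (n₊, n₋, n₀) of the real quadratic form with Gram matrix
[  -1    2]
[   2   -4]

Answer: (0, 1, 1)

Derivation:
step 0: pivot -1 → sign −
step 1: row/col 1 already zero → sign 0
signature = (0, 1, 1)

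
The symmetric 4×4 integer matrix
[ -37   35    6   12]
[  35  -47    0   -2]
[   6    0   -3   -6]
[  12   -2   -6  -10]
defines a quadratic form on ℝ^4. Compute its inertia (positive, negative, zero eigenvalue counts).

step 0: pivot -37 → sign −
step 1: pivot -514/37 → sign −
step 2: pivot 75/257 → sign +
step 3: row/col 3 already zero → sign 0
signature = (1, 2, 1)

Answer: (1, 2, 1)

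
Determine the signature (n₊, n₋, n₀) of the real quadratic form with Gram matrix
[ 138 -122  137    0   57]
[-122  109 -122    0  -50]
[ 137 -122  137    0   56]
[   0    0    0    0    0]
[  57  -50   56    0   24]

Answer: (4, 0, 1)

Derivation:
step 0: pivot 138 → sign +
step 1: pivot 79/69 → sign +
step 2: pivot 49/158 → sign +
step 3: pivot 3/49 → sign +
step 4: row/col 4 already zero → sign 0
signature = (4, 0, 1)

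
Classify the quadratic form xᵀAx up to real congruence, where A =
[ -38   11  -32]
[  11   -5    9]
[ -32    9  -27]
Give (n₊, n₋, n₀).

step 0: pivot -38 → sign −
step 1: pivot -69/38 → sign −
step 2: pivot -1/69 → sign −
signature = (0, 3, 0)

Answer: (0, 3, 0)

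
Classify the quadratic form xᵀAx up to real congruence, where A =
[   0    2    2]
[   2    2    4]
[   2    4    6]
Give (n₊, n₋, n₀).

Answer: (1, 1, 1)

Derivation:
step 0: pivot 2 → sign +
step 1: pivot -2 → sign −
step 2: row/col 2 already zero → sign 0
signature = (1, 1, 1)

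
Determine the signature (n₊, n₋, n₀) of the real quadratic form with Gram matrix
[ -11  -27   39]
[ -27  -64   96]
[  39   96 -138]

step 0: pivot -11 → sign −
step 1: pivot 25/11 → sign +
step 2: pivot 6/25 → sign +
signature = (2, 1, 0)

Answer: (2, 1, 0)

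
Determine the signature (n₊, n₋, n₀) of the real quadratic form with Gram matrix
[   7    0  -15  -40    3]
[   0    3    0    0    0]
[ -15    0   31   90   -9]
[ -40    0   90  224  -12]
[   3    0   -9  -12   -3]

Answer: (3, 2, 0)

Derivation:
step 0: pivot 7 → sign +
step 1: pivot 3 → sign +
step 2: pivot -8/7 → sign −
step 3: pivot 23/2 → sign +
step 4: pivot -6/23 → sign −
signature = (3, 2, 0)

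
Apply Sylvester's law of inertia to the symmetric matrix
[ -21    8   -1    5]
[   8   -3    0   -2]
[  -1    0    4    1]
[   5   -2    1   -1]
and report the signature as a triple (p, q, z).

step 0: pivot -21 → sign −
step 1: pivot 1/21 → sign +
step 2: pivot 1 → sign +
step 3: row/col 3 already zero → sign 0
signature = (2, 1, 1)

Answer: (2, 1, 1)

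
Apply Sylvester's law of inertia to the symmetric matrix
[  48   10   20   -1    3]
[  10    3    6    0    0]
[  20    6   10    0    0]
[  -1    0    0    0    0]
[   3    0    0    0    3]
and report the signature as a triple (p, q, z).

Answer: (3, 2, 0)

Derivation:
step 0: pivot 48 → sign +
step 1: pivot 11/12 → sign +
step 2: pivot -2 → sign −
step 3: pivot -3/44 → sign −
step 4: pivot 3 → sign +
signature = (3, 2, 0)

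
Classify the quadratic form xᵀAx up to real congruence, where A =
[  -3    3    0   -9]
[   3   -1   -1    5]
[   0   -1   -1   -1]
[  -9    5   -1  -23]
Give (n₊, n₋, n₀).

Answer: (2, 2, 0)

Derivation:
step 0: pivot -3 → sign −
step 1: pivot 2 → sign +
step 2: pivot -3/2 → sign −
step 3: pivot 2 → sign +
signature = (2, 2, 0)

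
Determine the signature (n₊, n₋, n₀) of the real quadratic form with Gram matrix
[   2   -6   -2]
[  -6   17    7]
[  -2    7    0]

step 0: pivot 2 → sign +
step 1: pivot -1 → sign −
step 2: pivot -1 → sign −
signature = (1, 2, 0)

Answer: (1, 2, 0)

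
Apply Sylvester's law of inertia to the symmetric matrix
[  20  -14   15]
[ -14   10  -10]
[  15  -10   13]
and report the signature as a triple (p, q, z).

step 0: pivot 20 → sign +
step 1: pivot 1/5 → sign +
step 2: pivot 1/2 → sign +
signature = (3, 0, 0)

Answer: (3, 0, 0)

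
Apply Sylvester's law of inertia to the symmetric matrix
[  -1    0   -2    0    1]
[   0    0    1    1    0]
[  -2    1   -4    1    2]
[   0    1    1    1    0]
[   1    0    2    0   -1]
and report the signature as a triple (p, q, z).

step 0: pivot -1 → sign −
step 1: pivot 2 → sign +
step 2: pivot -1/2 → sign −
step 3: pivot -1 → sign −
step 4: row/col 4 already zero → sign 0
signature = (1, 3, 1)

Answer: (1, 3, 1)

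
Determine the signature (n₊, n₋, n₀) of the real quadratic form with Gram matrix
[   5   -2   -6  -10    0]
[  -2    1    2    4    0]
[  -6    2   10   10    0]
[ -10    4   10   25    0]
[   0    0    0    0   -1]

step 0: pivot 5 → sign +
step 1: pivot 1/5 → sign +
step 2: pivot 2 → sign +
step 3: pivot 3 → sign +
step 4: pivot -1 → sign −
signature = (4, 1, 0)

Answer: (4, 1, 0)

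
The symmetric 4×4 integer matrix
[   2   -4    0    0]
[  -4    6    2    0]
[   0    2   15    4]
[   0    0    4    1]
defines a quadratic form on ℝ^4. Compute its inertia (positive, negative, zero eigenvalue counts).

Answer: (3, 1, 0)

Derivation:
step 0: pivot 2 → sign +
step 1: pivot -2 → sign −
step 2: pivot 17 → sign +
step 3: pivot 1/17 → sign +
signature = (3, 1, 0)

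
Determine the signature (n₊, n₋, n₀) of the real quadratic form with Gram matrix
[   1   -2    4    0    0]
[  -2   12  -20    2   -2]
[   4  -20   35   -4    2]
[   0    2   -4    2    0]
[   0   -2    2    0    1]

step 0: pivot 1 → sign +
step 1: pivot 8 → sign +
step 2: pivot 1 → sign +
step 3: pivot 1/2 → sign +
step 4: pivot -1 → sign −
signature = (4, 1, 0)

Answer: (4, 1, 0)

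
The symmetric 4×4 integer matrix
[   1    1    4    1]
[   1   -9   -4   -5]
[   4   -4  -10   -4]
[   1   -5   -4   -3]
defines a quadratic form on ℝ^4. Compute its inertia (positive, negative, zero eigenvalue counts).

step 0: pivot 1 → sign +
step 1: pivot -10 → sign −
step 2: pivot -98/5 → sign −
step 3: pivot 6/49 → sign +
signature = (2, 2, 0)

Answer: (2, 2, 0)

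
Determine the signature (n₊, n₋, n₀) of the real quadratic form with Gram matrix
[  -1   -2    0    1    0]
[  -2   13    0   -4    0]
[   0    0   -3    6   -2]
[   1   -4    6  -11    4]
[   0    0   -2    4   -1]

step 0: pivot -1 → sign −
step 1: pivot 17 → sign +
step 2: pivot -3 → sign −
step 3: pivot -2/17 → sign −
step 4: pivot 1/3 → sign +
signature = (2, 3, 0)

Answer: (2, 3, 0)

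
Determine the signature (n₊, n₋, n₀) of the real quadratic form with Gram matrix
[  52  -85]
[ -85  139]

Answer: (2, 0, 0)

Derivation:
step 0: pivot 52 → sign +
step 1: pivot 3/52 → sign +
signature = (2, 0, 0)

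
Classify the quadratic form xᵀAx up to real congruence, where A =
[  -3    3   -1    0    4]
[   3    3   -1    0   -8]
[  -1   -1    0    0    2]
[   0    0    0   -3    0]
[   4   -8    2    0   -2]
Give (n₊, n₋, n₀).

step 0: pivot -3 → sign −
step 1: pivot 6 → sign +
step 2: pivot -1/3 → sign −
step 3: pivot -3 → sign −
step 4: pivot 2 → sign +
signature = (2, 3, 0)

Answer: (2, 3, 0)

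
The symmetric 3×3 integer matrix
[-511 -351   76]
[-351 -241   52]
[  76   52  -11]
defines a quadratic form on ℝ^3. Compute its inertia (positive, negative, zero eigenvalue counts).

step 0: pivot -511 → sign −
step 1: pivot 50/511 → sign +
step 2: pivot -3/25 → sign −
signature = (1, 2, 0)

Answer: (1, 2, 0)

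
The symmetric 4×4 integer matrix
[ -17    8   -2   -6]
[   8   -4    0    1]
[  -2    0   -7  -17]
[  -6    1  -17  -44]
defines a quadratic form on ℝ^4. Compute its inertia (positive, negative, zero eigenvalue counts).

step 0: pivot -17 → sign −
step 1: pivot -4/17 → sign −
step 2: pivot -3 → sign −
step 3: pivot -3/4 → sign −
signature = (0, 4, 0)

Answer: (0, 4, 0)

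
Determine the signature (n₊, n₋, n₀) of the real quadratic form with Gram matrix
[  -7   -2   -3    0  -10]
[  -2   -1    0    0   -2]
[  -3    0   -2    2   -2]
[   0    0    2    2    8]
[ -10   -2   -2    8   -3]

step 0: pivot -7 → sign −
step 1: pivot -3/7 → sign −
step 2: pivot 1 → sign +
step 3: pivot -2 → sign −
step 4: pivot -3 → sign −
signature = (1, 4, 0)

Answer: (1, 4, 0)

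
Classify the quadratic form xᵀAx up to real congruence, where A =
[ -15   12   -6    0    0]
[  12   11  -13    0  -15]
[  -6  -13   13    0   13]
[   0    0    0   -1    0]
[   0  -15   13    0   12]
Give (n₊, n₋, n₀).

step 0: pivot -15 → sign −
step 1: pivot 103/5 → sign +
step 2: pivot 2/103 → sign +
step 3: pivot -1 → sign −
step 4: pivot 1 → sign +
signature = (3, 2, 0)

Answer: (3, 2, 0)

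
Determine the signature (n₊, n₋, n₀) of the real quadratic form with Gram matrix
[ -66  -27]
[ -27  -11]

Answer: (1, 1, 0)

Derivation:
step 0: pivot -66 → sign −
step 1: pivot 1/22 → sign +
signature = (1, 1, 0)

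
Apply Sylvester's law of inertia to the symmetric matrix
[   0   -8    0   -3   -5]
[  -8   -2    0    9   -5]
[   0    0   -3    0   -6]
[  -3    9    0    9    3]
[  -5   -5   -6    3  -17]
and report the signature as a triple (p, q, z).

Answer: (2, 3, 0)

Derivation:
step 0: pivot -2 → sign −
step 1: pivot 32 → sign +
step 2: pivot -3 → sign −
step 3: pivot 63/32 → sign +
step 4: pivot -2/7 → sign −
signature = (2, 3, 0)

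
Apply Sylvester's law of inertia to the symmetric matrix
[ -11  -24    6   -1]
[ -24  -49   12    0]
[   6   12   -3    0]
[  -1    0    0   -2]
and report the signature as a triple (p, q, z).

step 0: pivot -11 → sign −
step 1: pivot 37/11 → sign +
step 2: pivot -3/37 → sign −
step 3: pivot -3 → sign −
signature = (1, 3, 0)

Answer: (1, 3, 0)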